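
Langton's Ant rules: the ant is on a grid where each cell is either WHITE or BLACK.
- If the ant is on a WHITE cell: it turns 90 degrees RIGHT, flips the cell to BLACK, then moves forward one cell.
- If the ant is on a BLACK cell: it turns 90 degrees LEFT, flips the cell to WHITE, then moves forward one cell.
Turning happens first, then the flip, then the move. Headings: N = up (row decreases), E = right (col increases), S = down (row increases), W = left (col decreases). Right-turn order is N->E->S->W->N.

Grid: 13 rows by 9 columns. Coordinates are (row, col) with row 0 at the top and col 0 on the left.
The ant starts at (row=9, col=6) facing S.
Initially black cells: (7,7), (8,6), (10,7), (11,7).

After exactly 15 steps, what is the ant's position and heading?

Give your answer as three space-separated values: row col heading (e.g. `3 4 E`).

Answer: 6 6 W

Derivation:
Step 1: on WHITE (9,6): turn R to W, flip to black, move to (9,5). |black|=5
Step 2: on WHITE (9,5): turn R to N, flip to black, move to (8,5). |black|=6
Step 3: on WHITE (8,5): turn R to E, flip to black, move to (8,6). |black|=7
Step 4: on BLACK (8,6): turn L to N, flip to white, move to (7,6). |black|=6
Step 5: on WHITE (7,6): turn R to E, flip to black, move to (7,7). |black|=7
Step 6: on BLACK (7,7): turn L to N, flip to white, move to (6,7). |black|=6
Step 7: on WHITE (6,7): turn R to E, flip to black, move to (6,8). |black|=7
Step 8: on WHITE (6,8): turn R to S, flip to black, move to (7,8). |black|=8
Step 9: on WHITE (7,8): turn R to W, flip to black, move to (7,7). |black|=9
Step 10: on WHITE (7,7): turn R to N, flip to black, move to (6,7). |black|=10
Step 11: on BLACK (6,7): turn L to W, flip to white, move to (6,6). |black|=9
Step 12: on WHITE (6,6): turn R to N, flip to black, move to (5,6). |black|=10
Step 13: on WHITE (5,6): turn R to E, flip to black, move to (5,7). |black|=11
Step 14: on WHITE (5,7): turn R to S, flip to black, move to (6,7). |black|=12
Step 15: on WHITE (6,7): turn R to W, flip to black, move to (6,6). |black|=13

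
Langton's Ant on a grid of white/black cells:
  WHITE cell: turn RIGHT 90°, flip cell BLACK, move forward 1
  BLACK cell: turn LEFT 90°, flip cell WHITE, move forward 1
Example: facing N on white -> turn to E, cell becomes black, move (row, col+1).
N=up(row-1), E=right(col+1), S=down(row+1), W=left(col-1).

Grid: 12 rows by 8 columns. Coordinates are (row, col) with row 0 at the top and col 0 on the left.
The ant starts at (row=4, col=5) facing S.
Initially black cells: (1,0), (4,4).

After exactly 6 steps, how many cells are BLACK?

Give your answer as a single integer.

Answer: 6

Derivation:
Step 1: on WHITE (4,5): turn R to W, flip to black, move to (4,4). |black|=3
Step 2: on BLACK (4,4): turn L to S, flip to white, move to (5,4). |black|=2
Step 3: on WHITE (5,4): turn R to W, flip to black, move to (5,3). |black|=3
Step 4: on WHITE (5,3): turn R to N, flip to black, move to (4,3). |black|=4
Step 5: on WHITE (4,3): turn R to E, flip to black, move to (4,4). |black|=5
Step 6: on WHITE (4,4): turn R to S, flip to black, move to (5,4). |black|=6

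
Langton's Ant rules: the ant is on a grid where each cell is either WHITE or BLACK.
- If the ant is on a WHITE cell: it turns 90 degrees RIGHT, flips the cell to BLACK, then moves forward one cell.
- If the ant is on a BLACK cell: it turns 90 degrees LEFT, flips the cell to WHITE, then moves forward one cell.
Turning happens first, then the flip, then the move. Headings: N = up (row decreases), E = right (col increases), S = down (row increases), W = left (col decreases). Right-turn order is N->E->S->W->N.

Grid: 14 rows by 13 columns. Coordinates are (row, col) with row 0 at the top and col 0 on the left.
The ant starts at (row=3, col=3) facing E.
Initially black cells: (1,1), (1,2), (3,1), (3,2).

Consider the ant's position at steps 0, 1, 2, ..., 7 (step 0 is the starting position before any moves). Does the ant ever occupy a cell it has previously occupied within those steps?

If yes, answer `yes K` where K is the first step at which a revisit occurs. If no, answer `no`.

Answer: no

Derivation:
Step 1: on WHITE (3,3): turn R to S, flip to black, move to (4,3). |black|=5 — new cell
Step 2: on WHITE (4,3): turn R to W, flip to black, move to (4,2). |black|=6 — new cell
Step 3: on WHITE (4,2): turn R to N, flip to black, move to (3,2). |black|=7 — new cell
Step 4: on BLACK (3,2): turn L to W, flip to white, move to (3,1). |black|=6 — new cell
Step 5: on BLACK (3,1): turn L to S, flip to white, move to (4,1). |black|=5 — new cell
Step 6: on WHITE (4,1): turn R to W, flip to black, move to (4,0). |black|=6 — new cell
Step 7: on WHITE (4,0): turn R to N, flip to black, move to (3,0). |black|=7 — new cell
No revisit within 7 steps.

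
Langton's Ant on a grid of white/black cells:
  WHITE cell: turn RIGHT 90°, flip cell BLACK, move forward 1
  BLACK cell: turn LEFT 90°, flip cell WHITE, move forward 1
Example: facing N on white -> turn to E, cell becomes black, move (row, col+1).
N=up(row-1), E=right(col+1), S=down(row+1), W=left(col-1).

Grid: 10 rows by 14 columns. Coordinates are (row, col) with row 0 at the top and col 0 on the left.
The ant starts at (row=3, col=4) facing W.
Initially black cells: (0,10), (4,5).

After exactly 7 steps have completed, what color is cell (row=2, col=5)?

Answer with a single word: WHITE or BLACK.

Step 1: on WHITE (3,4): turn R to N, flip to black, move to (2,4). |black|=3
Step 2: on WHITE (2,4): turn R to E, flip to black, move to (2,5). |black|=4
Step 3: on WHITE (2,5): turn R to S, flip to black, move to (3,5). |black|=5
Step 4: on WHITE (3,5): turn R to W, flip to black, move to (3,4). |black|=6
Step 5: on BLACK (3,4): turn L to S, flip to white, move to (4,4). |black|=5
Step 6: on WHITE (4,4): turn R to W, flip to black, move to (4,3). |black|=6
Step 7: on WHITE (4,3): turn R to N, flip to black, move to (3,3). |black|=7

Answer: BLACK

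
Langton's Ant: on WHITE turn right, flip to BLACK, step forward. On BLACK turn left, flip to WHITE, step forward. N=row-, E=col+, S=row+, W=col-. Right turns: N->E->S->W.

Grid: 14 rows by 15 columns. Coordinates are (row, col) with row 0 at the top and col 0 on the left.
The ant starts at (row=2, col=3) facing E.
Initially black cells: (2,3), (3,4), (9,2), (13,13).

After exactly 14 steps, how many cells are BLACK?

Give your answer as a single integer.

Answer: 12

Derivation:
Step 1: on BLACK (2,3): turn L to N, flip to white, move to (1,3). |black|=3
Step 2: on WHITE (1,3): turn R to E, flip to black, move to (1,4). |black|=4
Step 3: on WHITE (1,4): turn R to S, flip to black, move to (2,4). |black|=5
Step 4: on WHITE (2,4): turn R to W, flip to black, move to (2,3). |black|=6
Step 5: on WHITE (2,3): turn R to N, flip to black, move to (1,3). |black|=7
Step 6: on BLACK (1,3): turn L to W, flip to white, move to (1,2). |black|=6
Step 7: on WHITE (1,2): turn R to N, flip to black, move to (0,2). |black|=7
Step 8: on WHITE (0,2): turn R to E, flip to black, move to (0,3). |black|=8
Step 9: on WHITE (0,3): turn R to S, flip to black, move to (1,3). |black|=9
Step 10: on WHITE (1,3): turn R to W, flip to black, move to (1,2). |black|=10
Step 11: on BLACK (1,2): turn L to S, flip to white, move to (2,2). |black|=9
Step 12: on WHITE (2,2): turn R to W, flip to black, move to (2,1). |black|=10
Step 13: on WHITE (2,1): turn R to N, flip to black, move to (1,1). |black|=11
Step 14: on WHITE (1,1): turn R to E, flip to black, move to (1,2). |black|=12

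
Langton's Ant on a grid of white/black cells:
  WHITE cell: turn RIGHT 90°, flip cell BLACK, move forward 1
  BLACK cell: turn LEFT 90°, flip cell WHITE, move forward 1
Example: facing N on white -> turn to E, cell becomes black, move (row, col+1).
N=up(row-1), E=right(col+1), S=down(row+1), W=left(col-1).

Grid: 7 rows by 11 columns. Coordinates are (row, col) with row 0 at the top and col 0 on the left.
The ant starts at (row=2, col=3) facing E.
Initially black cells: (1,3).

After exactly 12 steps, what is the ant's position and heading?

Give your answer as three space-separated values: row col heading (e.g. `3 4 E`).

Step 1: on WHITE (2,3): turn R to S, flip to black, move to (3,3). |black|=2
Step 2: on WHITE (3,3): turn R to W, flip to black, move to (3,2). |black|=3
Step 3: on WHITE (3,2): turn R to N, flip to black, move to (2,2). |black|=4
Step 4: on WHITE (2,2): turn R to E, flip to black, move to (2,3). |black|=5
Step 5: on BLACK (2,3): turn L to N, flip to white, move to (1,3). |black|=4
Step 6: on BLACK (1,3): turn L to W, flip to white, move to (1,2). |black|=3
Step 7: on WHITE (1,2): turn R to N, flip to black, move to (0,2). |black|=4
Step 8: on WHITE (0,2): turn R to E, flip to black, move to (0,3). |black|=5
Step 9: on WHITE (0,3): turn R to S, flip to black, move to (1,3). |black|=6
Step 10: on WHITE (1,3): turn R to W, flip to black, move to (1,2). |black|=7
Step 11: on BLACK (1,2): turn L to S, flip to white, move to (2,2). |black|=6
Step 12: on BLACK (2,2): turn L to E, flip to white, move to (2,3). |black|=5

Answer: 2 3 E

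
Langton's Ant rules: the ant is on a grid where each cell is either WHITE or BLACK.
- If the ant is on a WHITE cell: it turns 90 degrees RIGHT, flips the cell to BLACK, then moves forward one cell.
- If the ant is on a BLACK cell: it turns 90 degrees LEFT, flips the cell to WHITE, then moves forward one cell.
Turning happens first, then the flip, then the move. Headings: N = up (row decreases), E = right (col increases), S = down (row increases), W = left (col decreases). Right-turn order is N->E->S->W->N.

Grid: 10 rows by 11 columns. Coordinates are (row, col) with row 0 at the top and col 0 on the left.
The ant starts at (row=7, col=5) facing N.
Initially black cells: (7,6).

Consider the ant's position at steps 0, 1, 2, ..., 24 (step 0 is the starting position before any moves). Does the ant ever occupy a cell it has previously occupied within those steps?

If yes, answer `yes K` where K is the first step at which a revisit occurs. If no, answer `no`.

Step 1: on WHITE (7,5): turn R to E, flip to black, move to (7,6). |black|=2 — new cell
Step 2: on BLACK (7,6): turn L to N, flip to white, move to (6,6). |black|=1 — new cell
Step 3: on WHITE (6,6): turn R to E, flip to black, move to (6,7). |black|=2 — new cell
Step 4: on WHITE (6,7): turn R to S, flip to black, move to (7,7). |black|=3 — new cell
Step 5: on WHITE (7,7): turn R to W, flip to black, move to (7,6). |black|=4 — REVISIT

Answer: yes 5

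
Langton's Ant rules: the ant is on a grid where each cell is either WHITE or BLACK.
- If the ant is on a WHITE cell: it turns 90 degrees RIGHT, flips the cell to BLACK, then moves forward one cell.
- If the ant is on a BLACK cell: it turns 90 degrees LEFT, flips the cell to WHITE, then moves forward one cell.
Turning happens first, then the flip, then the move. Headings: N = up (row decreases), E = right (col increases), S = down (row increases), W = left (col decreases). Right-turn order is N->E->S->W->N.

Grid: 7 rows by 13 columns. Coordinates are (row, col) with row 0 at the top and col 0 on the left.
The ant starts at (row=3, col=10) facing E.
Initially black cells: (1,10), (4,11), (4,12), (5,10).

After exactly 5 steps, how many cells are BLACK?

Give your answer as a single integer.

Step 1: on WHITE (3,10): turn R to S, flip to black, move to (4,10). |black|=5
Step 2: on WHITE (4,10): turn R to W, flip to black, move to (4,9). |black|=6
Step 3: on WHITE (4,9): turn R to N, flip to black, move to (3,9). |black|=7
Step 4: on WHITE (3,9): turn R to E, flip to black, move to (3,10). |black|=8
Step 5: on BLACK (3,10): turn L to N, flip to white, move to (2,10). |black|=7

Answer: 7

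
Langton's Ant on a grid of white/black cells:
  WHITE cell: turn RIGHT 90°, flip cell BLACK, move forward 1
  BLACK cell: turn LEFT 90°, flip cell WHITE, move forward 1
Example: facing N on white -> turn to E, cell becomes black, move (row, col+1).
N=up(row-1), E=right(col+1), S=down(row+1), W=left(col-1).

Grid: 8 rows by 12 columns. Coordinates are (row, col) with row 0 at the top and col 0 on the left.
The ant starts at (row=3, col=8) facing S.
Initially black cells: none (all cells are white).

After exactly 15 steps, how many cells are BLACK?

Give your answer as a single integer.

Step 1: on WHITE (3,8): turn R to W, flip to black, move to (3,7). |black|=1
Step 2: on WHITE (3,7): turn R to N, flip to black, move to (2,7). |black|=2
Step 3: on WHITE (2,7): turn R to E, flip to black, move to (2,8). |black|=3
Step 4: on WHITE (2,8): turn R to S, flip to black, move to (3,8). |black|=4
Step 5: on BLACK (3,8): turn L to E, flip to white, move to (3,9). |black|=3
Step 6: on WHITE (3,9): turn R to S, flip to black, move to (4,9). |black|=4
Step 7: on WHITE (4,9): turn R to W, flip to black, move to (4,8). |black|=5
Step 8: on WHITE (4,8): turn R to N, flip to black, move to (3,8). |black|=6
Step 9: on WHITE (3,8): turn R to E, flip to black, move to (3,9). |black|=7
Step 10: on BLACK (3,9): turn L to N, flip to white, move to (2,9). |black|=6
Step 11: on WHITE (2,9): turn R to E, flip to black, move to (2,10). |black|=7
Step 12: on WHITE (2,10): turn R to S, flip to black, move to (3,10). |black|=8
Step 13: on WHITE (3,10): turn R to W, flip to black, move to (3,9). |black|=9
Step 14: on WHITE (3,9): turn R to N, flip to black, move to (2,9). |black|=10
Step 15: on BLACK (2,9): turn L to W, flip to white, move to (2,8). |black|=9

Answer: 9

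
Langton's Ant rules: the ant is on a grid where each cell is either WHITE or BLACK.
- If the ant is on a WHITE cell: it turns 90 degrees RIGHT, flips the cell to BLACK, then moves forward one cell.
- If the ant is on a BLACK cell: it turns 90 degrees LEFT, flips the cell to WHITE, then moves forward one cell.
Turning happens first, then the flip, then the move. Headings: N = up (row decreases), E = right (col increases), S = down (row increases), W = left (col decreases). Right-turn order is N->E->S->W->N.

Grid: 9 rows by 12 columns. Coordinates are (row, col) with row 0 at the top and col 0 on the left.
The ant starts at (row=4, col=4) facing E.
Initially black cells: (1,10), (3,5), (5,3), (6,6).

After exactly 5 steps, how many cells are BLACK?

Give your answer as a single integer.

Answer: 7

Derivation:
Step 1: on WHITE (4,4): turn R to S, flip to black, move to (5,4). |black|=5
Step 2: on WHITE (5,4): turn R to W, flip to black, move to (5,3). |black|=6
Step 3: on BLACK (5,3): turn L to S, flip to white, move to (6,3). |black|=5
Step 4: on WHITE (6,3): turn R to W, flip to black, move to (6,2). |black|=6
Step 5: on WHITE (6,2): turn R to N, flip to black, move to (5,2). |black|=7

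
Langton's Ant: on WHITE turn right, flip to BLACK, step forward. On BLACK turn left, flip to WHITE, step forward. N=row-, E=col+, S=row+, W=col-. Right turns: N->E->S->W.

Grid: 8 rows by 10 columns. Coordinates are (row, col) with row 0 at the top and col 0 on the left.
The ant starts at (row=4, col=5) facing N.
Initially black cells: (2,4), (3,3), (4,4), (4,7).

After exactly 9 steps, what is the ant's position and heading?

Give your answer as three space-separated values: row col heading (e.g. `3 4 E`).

Answer: 4 4 E

Derivation:
Step 1: on WHITE (4,5): turn R to E, flip to black, move to (4,6). |black|=5
Step 2: on WHITE (4,6): turn R to S, flip to black, move to (5,6). |black|=6
Step 3: on WHITE (5,6): turn R to W, flip to black, move to (5,5). |black|=7
Step 4: on WHITE (5,5): turn R to N, flip to black, move to (4,5). |black|=8
Step 5: on BLACK (4,5): turn L to W, flip to white, move to (4,4). |black|=7
Step 6: on BLACK (4,4): turn L to S, flip to white, move to (5,4). |black|=6
Step 7: on WHITE (5,4): turn R to W, flip to black, move to (5,3). |black|=7
Step 8: on WHITE (5,3): turn R to N, flip to black, move to (4,3). |black|=8
Step 9: on WHITE (4,3): turn R to E, flip to black, move to (4,4). |black|=9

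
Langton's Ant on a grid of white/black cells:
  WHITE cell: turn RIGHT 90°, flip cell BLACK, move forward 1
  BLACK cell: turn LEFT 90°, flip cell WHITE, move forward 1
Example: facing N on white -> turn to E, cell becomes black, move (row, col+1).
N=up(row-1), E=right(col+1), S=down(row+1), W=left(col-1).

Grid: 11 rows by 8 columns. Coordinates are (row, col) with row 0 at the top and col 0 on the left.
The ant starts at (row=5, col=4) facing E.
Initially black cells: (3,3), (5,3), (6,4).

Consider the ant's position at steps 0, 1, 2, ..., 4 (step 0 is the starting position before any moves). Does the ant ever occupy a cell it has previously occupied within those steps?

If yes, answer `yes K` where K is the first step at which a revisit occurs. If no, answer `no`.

Step 1: on WHITE (5,4): turn R to S, flip to black, move to (6,4). |black|=4 — new cell
Step 2: on BLACK (6,4): turn L to E, flip to white, move to (6,5). |black|=3 — new cell
Step 3: on WHITE (6,5): turn R to S, flip to black, move to (7,5). |black|=4 — new cell
Step 4: on WHITE (7,5): turn R to W, flip to black, move to (7,4). |black|=5 — new cell
No revisit within 4 steps.

Answer: no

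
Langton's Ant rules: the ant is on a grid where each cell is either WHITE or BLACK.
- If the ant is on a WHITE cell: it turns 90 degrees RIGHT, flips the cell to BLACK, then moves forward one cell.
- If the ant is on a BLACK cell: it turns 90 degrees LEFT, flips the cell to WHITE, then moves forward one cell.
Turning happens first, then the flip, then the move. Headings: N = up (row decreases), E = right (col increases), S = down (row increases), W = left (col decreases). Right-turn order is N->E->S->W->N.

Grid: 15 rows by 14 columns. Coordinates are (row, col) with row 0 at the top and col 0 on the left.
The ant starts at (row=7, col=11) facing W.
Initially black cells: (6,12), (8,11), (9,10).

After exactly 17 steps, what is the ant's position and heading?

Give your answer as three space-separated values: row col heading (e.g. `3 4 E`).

Step 1: on WHITE (7,11): turn R to N, flip to black, move to (6,11). |black|=4
Step 2: on WHITE (6,11): turn R to E, flip to black, move to (6,12). |black|=5
Step 3: on BLACK (6,12): turn L to N, flip to white, move to (5,12). |black|=4
Step 4: on WHITE (5,12): turn R to E, flip to black, move to (5,13). |black|=5
Step 5: on WHITE (5,13): turn R to S, flip to black, move to (6,13). |black|=6
Step 6: on WHITE (6,13): turn R to W, flip to black, move to (6,12). |black|=7
Step 7: on WHITE (6,12): turn R to N, flip to black, move to (5,12). |black|=8
Step 8: on BLACK (5,12): turn L to W, flip to white, move to (5,11). |black|=7
Step 9: on WHITE (5,11): turn R to N, flip to black, move to (4,11). |black|=8
Step 10: on WHITE (4,11): turn R to E, flip to black, move to (4,12). |black|=9
Step 11: on WHITE (4,12): turn R to S, flip to black, move to (5,12). |black|=10
Step 12: on WHITE (5,12): turn R to W, flip to black, move to (5,11). |black|=11
Step 13: on BLACK (5,11): turn L to S, flip to white, move to (6,11). |black|=10
Step 14: on BLACK (6,11): turn L to E, flip to white, move to (6,12). |black|=9
Step 15: on BLACK (6,12): turn L to N, flip to white, move to (5,12). |black|=8
Step 16: on BLACK (5,12): turn L to W, flip to white, move to (5,11). |black|=7
Step 17: on WHITE (5,11): turn R to N, flip to black, move to (4,11). |black|=8

Answer: 4 11 N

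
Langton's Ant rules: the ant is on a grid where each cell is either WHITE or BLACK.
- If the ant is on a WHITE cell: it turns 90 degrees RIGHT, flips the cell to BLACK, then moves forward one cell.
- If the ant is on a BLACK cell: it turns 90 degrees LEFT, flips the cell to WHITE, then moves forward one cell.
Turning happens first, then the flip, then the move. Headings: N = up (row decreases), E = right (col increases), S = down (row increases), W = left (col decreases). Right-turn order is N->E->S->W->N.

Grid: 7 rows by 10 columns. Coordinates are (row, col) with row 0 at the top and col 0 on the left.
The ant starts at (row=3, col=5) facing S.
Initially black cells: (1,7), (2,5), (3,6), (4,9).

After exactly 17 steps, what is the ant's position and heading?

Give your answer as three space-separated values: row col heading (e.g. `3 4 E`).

Step 1: on WHITE (3,5): turn R to W, flip to black, move to (3,4). |black|=5
Step 2: on WHITE (3,4): turn R to N, flip to black, move to (2,4). |black|=6
Step 3: on WHITE (2,4): turn R to E, flip to black, move to (2,5). |black|=7
Step 4: on BLACK (2,5): turn L to N, flip to white, move to (1,5). |black|=6
Step 5: on WHITE (1,5): turn R to E, flip to black, move to (1,6). |black|=7
Step 6: on WHITE (1,6): turn R to S, flip to black, move to (2,6). |black|=8
Step 7: on WHITE (2,6): turn R to W, flip to black, move to (2,5). |black|=9
Step 8: on WHITE (2,5): turn R to N, flip to black, move to (1,5). |black|=10
Step 9: on BLACK (1,5): turn L to W, flip to white, move to (1,4). |black|=9
Step 10: on WHITE (1,4): turn R to N, flip to black, move to (0,4). |black|=10
Step 11: on WHITE (0,4): turn R to E, flip to black, move to (0,5). |black|=11
Step 12: on WHITE (0,5): turn R to S, flip to black, move to (1,5). |black|=12
Step 13: on WHITE (1,5): turn R to W, flip to black, move to (1,4). |black|=13
Step 14: on BLACK (1,4): turn L to S, flip to white, move to (2,4). |black|=12
Step 15: on BLACK (2,4): turn L to E, flip to white, move to (2,5). |black|=11
Step 16: on BLACK (2,5): turn L to N, flip to white, move to (1,5). |black|=10
Step 17: on BLACK (1,5): turn L to W, flip to white, move to (1,4). |black|=9

Answer: 1 4 W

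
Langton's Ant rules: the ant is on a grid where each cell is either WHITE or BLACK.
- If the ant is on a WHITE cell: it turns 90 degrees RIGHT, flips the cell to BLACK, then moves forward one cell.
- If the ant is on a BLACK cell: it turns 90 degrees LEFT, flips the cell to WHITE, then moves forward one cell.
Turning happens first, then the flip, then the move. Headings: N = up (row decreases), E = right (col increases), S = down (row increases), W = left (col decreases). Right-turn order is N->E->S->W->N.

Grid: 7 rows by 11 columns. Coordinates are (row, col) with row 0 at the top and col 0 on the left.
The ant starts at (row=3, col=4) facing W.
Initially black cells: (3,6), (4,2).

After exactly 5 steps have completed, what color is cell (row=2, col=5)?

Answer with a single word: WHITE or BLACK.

Answer: BLACK

Derivation:
Step 1: on WHITE (3,4): turn R to N, flip to black, move to (2,4). |black|=3
Step 2: on WHITE (2,4): turn R to E, flip to black, move to (2,5). |black|=4
Step 3: on WHITE (2,5): turn R to S, flip to black, move to (3,5). |black|=5
Step 4: on WHITE (3,5): turn R to W, flip to black, move to (3,4). |black|=6
Step 5: on BLACK (3,4): turn L to S, flip to white, move to (4,4). |black|=5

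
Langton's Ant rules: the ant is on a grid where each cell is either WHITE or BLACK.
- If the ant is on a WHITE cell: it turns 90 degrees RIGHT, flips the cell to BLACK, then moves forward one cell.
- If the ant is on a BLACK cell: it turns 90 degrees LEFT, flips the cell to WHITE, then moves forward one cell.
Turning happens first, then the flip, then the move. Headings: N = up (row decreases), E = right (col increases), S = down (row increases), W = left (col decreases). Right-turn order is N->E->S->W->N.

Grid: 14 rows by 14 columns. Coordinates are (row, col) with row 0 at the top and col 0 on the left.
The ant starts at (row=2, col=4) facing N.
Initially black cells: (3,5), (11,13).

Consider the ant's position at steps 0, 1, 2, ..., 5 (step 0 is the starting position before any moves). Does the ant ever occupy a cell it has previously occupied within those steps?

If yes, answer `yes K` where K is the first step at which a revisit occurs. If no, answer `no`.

Answer: no

Derivation:
Step 1: on WHITE (2,4): turn R to E, flip to black, move to (2,5). |black|=3 — new cell
Step 2: on WHITE (2,5): turn R to S, flip to black, move to (3,5). |black|=4 — new cell
Step 3: on BLACK (3,5): turn L to E, flip to white, move to (3,6). |black|=3 — new cell
Step 4: on WHITE (3,6): turn R to S, flip to black, move to (4,6). |black|=4 — new cell
Step 5: on WHITE (4,6): turn R to W, flip to black, move to (4,5). |black|=5 — new cell
No revisit within 5 steps.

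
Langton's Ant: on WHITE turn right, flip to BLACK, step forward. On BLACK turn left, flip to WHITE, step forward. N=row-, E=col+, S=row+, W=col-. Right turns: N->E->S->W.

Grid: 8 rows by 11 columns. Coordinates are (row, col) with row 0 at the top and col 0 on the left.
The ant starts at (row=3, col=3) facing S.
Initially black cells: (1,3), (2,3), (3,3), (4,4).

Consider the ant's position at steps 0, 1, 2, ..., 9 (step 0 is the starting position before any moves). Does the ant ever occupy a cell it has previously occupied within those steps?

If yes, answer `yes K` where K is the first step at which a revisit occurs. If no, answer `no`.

Step 1: on BLACK (3,3): turn L to E, flip to white, move to (3,4). |black|=3 — new cell
Step 2: on WHITE (3,4): turn R to S, flip to black, move to (4,4). |black|=4 — new cell
Step 3: on BLACK (4,4): turn L to E, flip to white, move to (4,5). |black|=3 — new cell
Step 4: on WHITE (4,5): turn R to S, flip to black, move to (5,5). |black|=4 — new cell
Step 5: on WHITE (5,5): turn R to W, flip to black, move to (5,4). |black|=5 — new cell
Step 6: on WHITE (5,4): turn R to N, flip to black, move to (4,4). |black|=6 — REVISIT

Answer: yes 6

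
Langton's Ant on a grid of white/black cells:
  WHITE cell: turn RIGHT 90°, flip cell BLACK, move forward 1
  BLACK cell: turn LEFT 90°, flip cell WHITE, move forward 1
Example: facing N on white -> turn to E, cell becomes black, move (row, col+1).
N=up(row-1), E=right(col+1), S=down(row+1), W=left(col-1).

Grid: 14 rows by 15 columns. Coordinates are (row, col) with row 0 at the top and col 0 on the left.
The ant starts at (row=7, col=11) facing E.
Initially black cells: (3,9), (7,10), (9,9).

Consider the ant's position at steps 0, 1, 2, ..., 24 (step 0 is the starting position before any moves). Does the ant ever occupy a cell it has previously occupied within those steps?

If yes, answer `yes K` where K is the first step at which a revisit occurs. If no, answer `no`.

Step 1: on WHITE (7,11): turn R to S, flip to black, move to (8,11). |black|=4 — new cell
Step 2: on WHITE (8,11): turn R to W, flip to black, move to (8,10). |black|=5 — new cell
Step 3: on WHITE (8,10): turn R to N, flip to black, move to (7,10). |black|=6 — new cell
Step 4: on BLACK (7,10): turn L to W, flip to white, move to (7,9). |black|=5 — new cell
Step 5: on WHITE (7,9): turn R to N, flip to black, move to (6,9). |black|=6 — new cell
Step 6: on WHITE (6,9): turn R to E, flip to black, move to (6,10). |black|=7 — new cell
Step 7: on WHITE (6,10): turn R to S, flip to black, move to (7,10). |black|=8 — REVISIT

Answer: yes 7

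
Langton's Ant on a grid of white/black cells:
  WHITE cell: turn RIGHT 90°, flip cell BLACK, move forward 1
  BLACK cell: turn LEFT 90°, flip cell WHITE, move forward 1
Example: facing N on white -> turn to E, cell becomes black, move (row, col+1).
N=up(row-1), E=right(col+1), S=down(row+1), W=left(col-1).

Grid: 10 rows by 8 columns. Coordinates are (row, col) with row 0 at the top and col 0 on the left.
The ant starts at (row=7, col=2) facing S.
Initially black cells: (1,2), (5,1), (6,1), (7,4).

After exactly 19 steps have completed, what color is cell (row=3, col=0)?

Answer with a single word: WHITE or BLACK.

Answer: BLACK

Derivation:
Step 1: on WHITE (7,2): turn R to W, flip to black, move to (7,1). |black|=5
Step 2: on WHITE (7,1): turn R to N, flip to black, move to (6,1). |black|=6
Step 3: on BLACK (6,1): turn L to W, flip to white, move to (6,0). |black|=5
Step 4: on WHITE (6,0): turn R to N, flip to black, move to (5,0). |black|=6
Step 5: on WHITE (5,0): turn R to E, flip to black, move to (5,1). |black|=7
Step 6: on BLACK (5,1): turn L to N, flip to white, move to (4,1). |black|=6
Step 7: on WHITE (4,1): turn R to E, flip to black, move to (4,2). |black|=7
Step 8: on WHITE (4,2): turn R to S, flip to black, move to (5,2). |black|=8
Step 9: on WHITE (5,2): turn R to W, flip to black, move to (5,1). |black|=9
Step 10: on WHITE (5,1): turn R to N, flip to black, move to (4,1). |black|=10
Step 11: on BLACK (4,1): turn L to W, flip to white, move to (4,0). |black|=9
Step 12: on WHITE (4,0): turn R to N, flip to black, move to (3,0). |black|=10
Step 13: on WHITE (3,0): turn R to E, flip to black, move to (3,1). |black|=11
Step 14: on WHITE (3,1): turn R to S, flip to black, move to (4,1). |black|=12
Step 15: on WHITE (4,1): turn R to W, flip to black, move to (4,0). |black|=13
Step 16: on BLACK (4,0): turn L to S, flip to white, move to (5,0). |black|=12
Step 17: on BLACK (5,0): turn L to E, flip to white, move to (5,1). |black|=11
Step 18: on BLACK (5,1): turn L to N, flip to white, move to (4,1). |black|=10
Step 19: on BLACK (4,1): turn L to W, flip to white, move to (4,0). |black|=9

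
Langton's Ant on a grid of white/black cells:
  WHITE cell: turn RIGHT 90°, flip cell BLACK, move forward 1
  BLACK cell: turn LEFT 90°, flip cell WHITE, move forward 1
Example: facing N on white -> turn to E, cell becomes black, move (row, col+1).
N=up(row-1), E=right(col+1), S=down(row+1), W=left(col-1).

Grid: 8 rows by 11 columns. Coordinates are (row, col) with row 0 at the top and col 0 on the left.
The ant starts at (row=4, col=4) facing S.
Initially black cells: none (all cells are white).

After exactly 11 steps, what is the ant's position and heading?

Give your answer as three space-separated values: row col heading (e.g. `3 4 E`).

Answer: 3 6 E

Derivation:
Step 1: on WHITE (4,4): turn R to W, flip to black, move to (4,3). |black|=1
Step 2: on WHITE (4,3): turn R to N, flip to black, move to (3,3). |black|=2
Step 3: on WHITE (3,3): turn R to E, flip to black, move to (3,4). |black|=3
Step 4: on WHITE (3,4): turn R to S, flip to black, move to (4,4). |black|=4
Step 5: on BLACK (4,4): turn L to E, flip to white, move to (4,5). |black|=3
Step 6: on WHITE (4,5): turn R to S, flip to black, move to (5,5). |black|=4
Step 7: on WHITE (5,5): turn R to W, flip to black, move to (5,4). |black|=5
Step 8: on WHITE (5,4): turn R to N, flip to black, move to (4,4). |black|=6
Step 9: on WHITE (4,4): turn R to E, flip to black, move to (4,5). |black|=7
Step 10: on BLACK (4,5): turn L to N, flip to white, move to (3,5). |black|=6
Step 11: on WHITE (3,5): turn R to E, flip to black, move to (3,6). |black|=7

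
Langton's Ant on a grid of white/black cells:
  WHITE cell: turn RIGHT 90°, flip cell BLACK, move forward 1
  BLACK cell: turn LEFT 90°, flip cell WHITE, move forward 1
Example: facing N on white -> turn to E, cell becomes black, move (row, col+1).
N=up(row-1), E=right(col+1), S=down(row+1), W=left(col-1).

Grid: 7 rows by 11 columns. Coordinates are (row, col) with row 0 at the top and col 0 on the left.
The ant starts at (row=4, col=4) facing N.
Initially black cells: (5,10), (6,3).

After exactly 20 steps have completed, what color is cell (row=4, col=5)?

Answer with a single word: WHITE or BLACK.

Step 1: on WHITE (4,4): turn R to E, flip to black, move to (4,5). |black|=3
Step 2: on WHITE (4,5): turn R to S, flip to black, move to (5,5). |black|=4
Step 3: on WHITE (5,5): turn R to W, flip to black, move to (5,4). |black|=5
Step 4: on WHITE (5,4): turn R to N, flip to black, move to (4,4). |black|=6
Step 5: on BLACK (4,4): turn L to W, flip to white, move to (4,3). |black|=5
Step 6: on WHITE (4,3): turn R to N, flip to black, move to (3,3). |black|=6
Step 7: on WHITE (3,3): turn R to E, flip to black, move to (3,4). |black|=7
Step 8: on WHITE (3,4): turn R to S, flip to black, move to (4,4). |black|=8
Step 9: on WHITE (4,4): turn R to W, flip to black, move to (4,3). |black|=9
Step 10: on BLACK (4,3): turn L to S, flip to white, move to (5,3). |black|=8
Step 11: on WHITE (5,3): turn R to W, flip to black, move to (5,2). |black|=9
Step 12: on WHITE (5,2): turn R to N, flip to black, move to (4,2). |black|=10
Step 13: on WHITE (4,2): turn R to E, flip to black, move to (4,3). |black|=11
Step 14: on WHITE (4,3): turn R to S, flip to black, move to (5,3). |black|=12
Step 15: on BLACK (5,3): turn L to E, flip to white, move to (5,4). |black|=11
Step 16: on BLACK (5,4): turn L to N, flip to white, move to (4,4). |black|=10
Step 17: on BLACK (4,4): turn L to W, flip to white, move to (4,3). |black|=9
Step 18: on BLACK (4,3): turn L to S, flip to white, move to (5,3). |black|=8
Step 19: on WHITE (5,3): turn R to W, flip to black, move to (5,2). |black|=9
Step 20: on BLACK (5,2): turn L to S, flip to white, move to (6,2). |black|=8

Answer: BLACK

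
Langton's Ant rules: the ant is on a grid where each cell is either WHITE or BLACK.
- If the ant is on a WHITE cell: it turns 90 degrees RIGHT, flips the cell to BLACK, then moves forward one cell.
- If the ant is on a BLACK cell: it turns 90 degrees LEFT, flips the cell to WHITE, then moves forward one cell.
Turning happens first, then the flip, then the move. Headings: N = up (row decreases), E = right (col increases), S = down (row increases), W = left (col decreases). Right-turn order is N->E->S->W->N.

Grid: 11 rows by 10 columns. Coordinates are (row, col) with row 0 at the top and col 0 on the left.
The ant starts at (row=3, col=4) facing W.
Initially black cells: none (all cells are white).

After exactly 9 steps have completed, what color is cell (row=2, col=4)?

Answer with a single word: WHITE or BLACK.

Step 1: on WHITE (3,4): turn R to N, flip to black, move to (2,4). |black|=1
Step 2: on WHITE (2,4): turn R to E, flip to black, move to (2,5). |black|=2
Step 3: on WHITE (2,5): turn R to S, flip to black, move to (3,5). |black|=3
Step 4: on WHITE (3,5): turn R to W, flip to black, move to (3,4). |black|=4
Step 5: on BLACK (3,4): turn L to S, flip to white, move to (4,4). |black|=3
Step 6: on WHITE (4,4): turn R to W, flip to black, move to (4,3). |black|=4
Step 7: on WHITE (4,3): turn R to N, flip to black, move to (3,3). |black|=5
Step 8: on WHITE (3,3): turn R to E, flip to black, move to (3,4). |black|=6
Step 9: on WHITE (3,4): turn R to S, flip to black, move to (4,4). |black|=7

Answer: BLACK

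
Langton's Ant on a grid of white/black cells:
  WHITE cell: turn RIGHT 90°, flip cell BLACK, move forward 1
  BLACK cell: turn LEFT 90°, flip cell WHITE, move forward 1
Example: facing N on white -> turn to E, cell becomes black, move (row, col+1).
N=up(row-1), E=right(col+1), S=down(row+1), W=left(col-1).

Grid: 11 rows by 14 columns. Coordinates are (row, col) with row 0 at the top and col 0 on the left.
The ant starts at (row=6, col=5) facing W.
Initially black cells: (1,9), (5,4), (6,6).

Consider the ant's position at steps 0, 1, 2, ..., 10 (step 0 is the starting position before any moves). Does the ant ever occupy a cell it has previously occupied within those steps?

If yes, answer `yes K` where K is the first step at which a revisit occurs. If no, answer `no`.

Step 1: on WHITE (6,5): turn R to N, flip to black, move to (5,5). |black|=4 — new cell
Step 2: on WHITE (5,5): turn R to E, flip to black, move to (5,6). |black|=5 — new cell
Step 3: on WHITE (5,6): turn R to S, flip to black, move to (6,6). |black|=6 — new cell
Step 4: on BLACK (6,6): turn L to E, flip to white, move to (6,7). |black|=5 — new cell
Step 5: on WHITE (6,7): turn R to S, flip to black, move to (7,7). |black|=6 — new cell
Step 6: on WHITE (7,7): turn R to W, flip to black, move to (7,6). |black|=7 — new cell
Step 7: on WHITE (7,6): turn R to N, flip to black, move to (6,6). |black|=8 — REVISIT

Answer: yes 7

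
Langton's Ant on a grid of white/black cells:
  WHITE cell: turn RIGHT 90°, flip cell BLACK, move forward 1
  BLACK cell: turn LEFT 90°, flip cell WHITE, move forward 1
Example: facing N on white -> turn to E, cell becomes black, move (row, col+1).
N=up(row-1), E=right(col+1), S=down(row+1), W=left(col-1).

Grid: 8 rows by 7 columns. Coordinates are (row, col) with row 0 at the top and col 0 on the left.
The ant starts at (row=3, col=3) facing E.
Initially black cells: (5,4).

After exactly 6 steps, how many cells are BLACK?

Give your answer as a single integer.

Answer: 5

Derivation:
Step 1: on WHITE (3,3): turn R to S, flip to black, move to (4,3). |black|=2
Step 2: on WHITE (4,3): turn R to W, flip to black, move to (4,2). |black|=3
Step 3: on WHITE (4,2): turn R to N, flip to black, move to (3,2). |black|=4
Step 4: on WHITE (3,2): turn R to E, flip to black, move to (3,3). |black|=5
Step 5: on BLACK (3,3): turn L to N, flip to white, move to (2,3). |black|=4
Step 6: on WHITE (2,3): turn R to E, flip to black, move to (2,4). |black|=5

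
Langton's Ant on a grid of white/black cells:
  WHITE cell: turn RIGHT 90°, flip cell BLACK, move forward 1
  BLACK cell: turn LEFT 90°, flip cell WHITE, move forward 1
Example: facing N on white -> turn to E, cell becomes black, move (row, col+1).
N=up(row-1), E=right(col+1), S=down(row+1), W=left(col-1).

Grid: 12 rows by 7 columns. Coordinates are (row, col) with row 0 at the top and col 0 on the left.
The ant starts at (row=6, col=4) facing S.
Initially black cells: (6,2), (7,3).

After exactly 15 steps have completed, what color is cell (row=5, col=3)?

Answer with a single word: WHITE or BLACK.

Step 1: on WHITE (6,4): turn R to W, flip to black, move to (6,3). |black|=3
Step 2: on WHITE (6,3): turn R to N, flip to black, move to (5,3). |black|=4
Step 3: on WHITE (5,3): turn R to E, flip to black, move to (5,4). |black|=5
Step 4: on WHITE (5,4): turn R to S, flip to black, move to (6,4). |black|=6
Step 5: on BLACK (6,4): turn L to E, flip to white, move to (6,5). |black|=5
Step 6: on WHITE (6,5): turn R to S, flip to black, move to (7,5). |black|=6
Step 7: on WHITE (7,5): turn R to W, flip to black, move to (7,4). |black|=7
Step 8: on WHITE (7,4): turn R to N, flip to black, move to (6,4). |black|=8
Step 9: on WHITE (6,4): turn R to E, flip to black, move to (6,5). |black|=9
Step 10: on BLACK (6,5): turn L to N, flip to white, move to (5,5). |black|=8
Step 11: on WHITE (5,5): turn R to E, flip to black, move to (5,6). |black|=9
Step 12: on WHITE (5,6): turn R to S, flip to black, move to (6,6). |black|=10
Step 13: on WHITE (6,6): turn R to W, flip to black, move to (6,5). |black|=11
Step 14: on WHITE (6,5): turn R to N, flip to black, move to (5,5). |black|=12
Step 15: on BLACK (5,5): turn L to W, flip to white, move to (5,4). |black|=11

Answer: BLACK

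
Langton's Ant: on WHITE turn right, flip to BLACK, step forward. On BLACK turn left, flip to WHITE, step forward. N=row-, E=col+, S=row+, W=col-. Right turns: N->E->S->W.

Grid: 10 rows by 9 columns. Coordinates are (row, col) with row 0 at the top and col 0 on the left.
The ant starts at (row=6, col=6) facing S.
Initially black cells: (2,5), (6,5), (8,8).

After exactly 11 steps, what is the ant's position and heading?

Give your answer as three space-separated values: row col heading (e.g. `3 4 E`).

Answer: 7 6 E

Derivation:
Step 1: on WHITE (6,6): turn R to W, flip to black, move to (6,5). |black|=4
Step 2: on BLACK (6,5): turn L to S, flip to white, move to (7,5). |black|=3
Step 3: on WHITE (7,5): turn R to W, flip to black, move to (7,4). |black|=4
Step 4: on WHITE (7,4): turn R to N, flip to black, move to (6,4). |black|=5
Step 5: on WHITE (6,4): turn R to E, flip to black, move to (6,5). |black|=6
Step 6: on WHITE (6,5): turn R to S, flip to black, move to (7,5). |black|=7
Step 7: on BLACK (7,5): turn L to E, flip to white, move to (7,6). |black|=6
Step 8: on WHITE (7,6): turn R to S, flip to black, move to (8,6). |black|=7
Step 9: on WHITE (8,6): turn R to W, flip to black, move to (8,5). |black|=8
Step 10: on WHITE (8,5): turn R to N, flip to black, move to (7,5). |black|=9
Step 11: on WHITE (7,5): turn R to E, flip to black, move to (7,6). |black|=10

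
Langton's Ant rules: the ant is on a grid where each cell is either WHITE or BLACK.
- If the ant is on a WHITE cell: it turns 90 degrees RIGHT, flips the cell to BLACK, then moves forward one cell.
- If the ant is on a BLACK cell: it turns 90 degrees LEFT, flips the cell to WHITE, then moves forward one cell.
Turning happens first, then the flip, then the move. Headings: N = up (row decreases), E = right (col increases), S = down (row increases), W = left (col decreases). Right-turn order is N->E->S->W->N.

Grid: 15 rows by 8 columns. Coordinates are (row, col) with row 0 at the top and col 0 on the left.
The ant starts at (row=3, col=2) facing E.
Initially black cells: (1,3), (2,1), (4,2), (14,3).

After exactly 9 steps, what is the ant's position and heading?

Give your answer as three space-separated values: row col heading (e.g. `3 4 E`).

Answer: 4 4 S

Derivation:
Step 1: on WHITE (3,2): turn R to S, flip to black, move to (4,2). |black|=5
Step 2: on BLACK (4,2): turn L to E, flip to white, move to (4,3). |black|=4
Step 3: on WHITE (4,3): turn R to S, flip to black, move to (5,3). |black|=5
Step 4: on WHITE (5,3): turn R to W, flip to black, move to (5,2). |black|=6
Step 5: on WHITE (5,2): turn R to N, flip to black, move to (4,2). |black|=7
Step 6: on WHITE (4,2): turn R to E, flip to black, move to (4,3). |black|=8
Step 7: on BLACK (4,3): turn L to N, flip to white, move to (3,3). |black|=7
Step 8: on WHITE (3,3): turn R to E, flip to black, move to (3,4). |black|=8
Step 9: on WHITE (3,4): turn R to S, flip to black, move to (4,4). |black|=9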